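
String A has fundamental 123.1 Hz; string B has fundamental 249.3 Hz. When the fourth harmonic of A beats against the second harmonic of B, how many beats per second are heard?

6.2 Hz

Fourth harmonic of the first: 4·123.1 = 492.4 Hz.
Second harmonic of the second: 2·249.3 = 498.6 Hz.
f_beat = |492.4 − 498.6| = 6.2 Hz.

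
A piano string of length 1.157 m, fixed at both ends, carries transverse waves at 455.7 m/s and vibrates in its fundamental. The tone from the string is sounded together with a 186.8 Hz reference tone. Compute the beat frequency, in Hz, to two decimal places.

10.13 Hz

For a string fixed at both ends, f_n = n·v/(2L) = 1·455.7/(2·1.157) = 196.9317 Hz.
f_beat = |196.9317 − 186.8| = 10.13 Hz.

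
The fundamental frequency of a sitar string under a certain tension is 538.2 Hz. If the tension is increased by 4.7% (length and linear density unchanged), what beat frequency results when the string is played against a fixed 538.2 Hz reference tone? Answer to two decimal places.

For a string, f ∝ √T, so the new frequency is 538.2·√1.047 = 550.7025 Hz.
f_beat = |550.7025 − 538.2| = 12.50 Hz.

12.50 Hz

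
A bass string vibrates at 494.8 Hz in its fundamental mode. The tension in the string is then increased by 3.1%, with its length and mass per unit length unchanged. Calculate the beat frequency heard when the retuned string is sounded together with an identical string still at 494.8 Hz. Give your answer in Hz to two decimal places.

For a string, f ∝ √T, so the new frequency is 494.8·√1.031 = 502.4109 Hz.
f_beat = |502.4109 − 494.8| = 7.61 Hz.

7.61 Hz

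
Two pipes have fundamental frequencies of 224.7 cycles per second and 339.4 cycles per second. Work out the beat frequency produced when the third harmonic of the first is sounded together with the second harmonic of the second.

4.7 Hz

Third harmonic of the first: 3·224.7 = 674.1 Hz.
Second harmonic of the second: 2·339.4 = 678.8 Hz.
f_beat = |674.1 − 678.8| = 4.7 Hz.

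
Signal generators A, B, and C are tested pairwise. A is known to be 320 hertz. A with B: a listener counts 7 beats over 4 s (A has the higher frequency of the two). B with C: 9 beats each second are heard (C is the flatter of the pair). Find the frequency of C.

309.25 Hz

A–B: Beat frequency = 7/4 = 1.75 Hz.
B is below A, so f_B = 320 − 1.75 = 318.25 Hz.
C is below B, so f_C = 318.25 − 9 = 309.25 Hz.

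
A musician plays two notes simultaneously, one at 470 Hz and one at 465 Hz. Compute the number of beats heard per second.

5 Hz

f_beat = |f₁ − f₂|.
|470 − 465| = 5 Hz.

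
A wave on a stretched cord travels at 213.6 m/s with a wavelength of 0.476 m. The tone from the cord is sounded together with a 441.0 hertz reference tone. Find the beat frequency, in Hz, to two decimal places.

7.74 Hz

Source frequency f = v/λ = 213.6/0.476 = 448.7395 Hz.
f_beat = |448.7395 − 441.0| = 7.74 Hz.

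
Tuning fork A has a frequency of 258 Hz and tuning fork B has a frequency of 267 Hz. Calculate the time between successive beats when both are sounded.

f_beat = |258 − 267| = 9 Hz.
Beat period T = 1 / f_beat = 1 / 9 s.

0.111 s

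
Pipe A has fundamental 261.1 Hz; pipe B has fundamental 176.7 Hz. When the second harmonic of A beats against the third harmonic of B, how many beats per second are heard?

Second harmonic of the first: 2·261.1 = 522.2 Hz.
Third harmonic of the second: 3·176.7 = 530.1 Hz.
f_beat = |522.2 − 530.1| = 7.9 Hz.

7.9 Hz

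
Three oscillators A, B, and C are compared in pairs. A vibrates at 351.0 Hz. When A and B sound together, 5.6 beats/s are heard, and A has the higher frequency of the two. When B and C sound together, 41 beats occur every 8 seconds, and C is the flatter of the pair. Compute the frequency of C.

340.275 Hz

B is below A, so f_B = 351.0 − 5.6 = 345.4 Hz.
B–C: Beat frequency = 41/8 = 5.125 Hz.
C is below B, so f_C = 345.4 − 5.125 = 340.275 Hz.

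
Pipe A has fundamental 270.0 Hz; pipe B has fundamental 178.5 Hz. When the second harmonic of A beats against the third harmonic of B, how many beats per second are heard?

4.5 Hz

Second harmonic of the first: 2·270.0 = 540.0 Hz.
Third harmonic of the second: 3·178.5 = 535.5 Hz.
f_beat = |540.0 − 535.5| = 4.5 Hz.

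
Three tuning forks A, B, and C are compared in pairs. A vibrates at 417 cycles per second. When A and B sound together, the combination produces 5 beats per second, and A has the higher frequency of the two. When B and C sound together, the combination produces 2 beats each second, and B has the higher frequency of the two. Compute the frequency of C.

B is below A, so f_B = 417 − 5 = 412 Hz.
C is below B, so f_C = 412 − 2 = 410 Hz.

410 Hz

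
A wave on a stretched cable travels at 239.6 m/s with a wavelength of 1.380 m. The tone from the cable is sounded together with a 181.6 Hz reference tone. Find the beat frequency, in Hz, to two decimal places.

7.98 Hz

Source frequency f = v/λ = 239.6/1.380 = 173.6232 Hz.
f_beat = |173.6232 − 181.6| = 7.98 Hz.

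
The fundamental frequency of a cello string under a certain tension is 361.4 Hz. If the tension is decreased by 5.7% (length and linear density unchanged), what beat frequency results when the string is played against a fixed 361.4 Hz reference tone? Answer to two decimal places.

For a string, f ∝ √T, so the new frequency is 361.4·√0.943 = 350.9490 Hz.
f_beat = |350.9490 − 361.4| = 10.45 Hz.

10.45 Hz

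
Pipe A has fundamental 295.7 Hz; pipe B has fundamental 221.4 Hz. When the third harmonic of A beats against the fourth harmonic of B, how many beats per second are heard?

Third harmonic of the first: 3·295.7 = 887.1 Hz.
Fourth harmonic of the second: 4·221.4 = 885.6 Hz.
f_beat = |887.1 − 885.6| = 1.5 Hz.

1.5 Hz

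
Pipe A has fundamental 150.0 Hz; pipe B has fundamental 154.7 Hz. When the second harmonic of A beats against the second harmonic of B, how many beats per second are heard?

9.4 Hz

Second harmonic of the first: 2·150.0 = 300.0 Hz.
Second harmonic of the second: 2·154.7 = 309.4 Hz.
f_beat = |300.0 − 309.4| = 9.4 Hz.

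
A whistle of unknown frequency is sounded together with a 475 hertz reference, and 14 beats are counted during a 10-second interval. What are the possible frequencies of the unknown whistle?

Beat frequency = 14/10 = 1.4 Hz.
|f − 475| = 1.4, so f = 475 ± 1.4.

473.6 Hz or 476.4 Hz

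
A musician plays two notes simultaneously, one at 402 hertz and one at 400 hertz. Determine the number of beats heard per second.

f_beat = |f₁ − f₂|.
|402 − 400| = 2 Hz.

2 Hz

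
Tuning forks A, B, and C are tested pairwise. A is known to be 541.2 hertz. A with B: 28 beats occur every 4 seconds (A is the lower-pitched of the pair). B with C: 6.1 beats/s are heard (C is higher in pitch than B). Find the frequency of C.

A–B: Beat frequency = 28/4 = 7 Hz.
B is above A, so f_B = 541.2 + 7 = 548.2 Hz.
C is above B, so f_C = 548.2 + 6.1 = 554.3 Hz.

554.3 Hz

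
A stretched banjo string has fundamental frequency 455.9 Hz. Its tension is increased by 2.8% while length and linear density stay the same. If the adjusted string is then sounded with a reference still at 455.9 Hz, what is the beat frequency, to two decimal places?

6.34 Hz

For a string, f ∝ √T, so the new frequency is 455.9·√1.028 = 462.2385 Hz.
f_beat = |462.2385 − 455.9| = 6.34 Hz.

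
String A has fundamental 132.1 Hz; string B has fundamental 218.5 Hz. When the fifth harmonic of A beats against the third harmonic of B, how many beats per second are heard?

5.0 Hz

Fifth harmonic of the first: 5·132.1 = 660.5 Hz.
Third harmonic of the second: 3·218.5 = 655.5 Hz.
f_beat = |660.5 − 655.5| = 5.0 Hz.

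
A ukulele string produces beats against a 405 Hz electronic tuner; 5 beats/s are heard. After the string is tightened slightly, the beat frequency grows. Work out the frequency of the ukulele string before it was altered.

410 Hz

|f − 405| = 5, so the ukulele string was at either 400 Hz or 410 Hz.
Increasing tension raises a string's frequency; the adjustment raises the ukulele string's frequency.
The beat rate rose, so the adjustment moved the ukulele string further from 405 Hz — it was already above the reference.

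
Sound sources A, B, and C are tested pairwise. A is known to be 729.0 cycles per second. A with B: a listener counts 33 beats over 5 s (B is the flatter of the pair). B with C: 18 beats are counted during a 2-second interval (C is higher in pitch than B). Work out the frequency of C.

731.4 Hz

A–B: Beat frequency = 33/5 = 6.6 Hz.
B is below A, so f_B = 729.0 − 6.6 = 722.4 Hz.
B–C: Beat frequency = 18/2 = 9 Hz.
C is above B, so f_C = 722.4 + 9 = 731.4 Hz.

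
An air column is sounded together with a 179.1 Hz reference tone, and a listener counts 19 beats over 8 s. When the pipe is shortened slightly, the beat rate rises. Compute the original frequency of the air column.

181.475 Hz

Beat frequency = 19/8 = 2.375 Hz.
|f − 179.1| = 2.375, so the air column was at either 176.725 Hz or 181.475 Hz.
A shorter pipe has a higher fundamental; the adjustment raises the air column's frequency.
The beat rate rose, so the adjustment moved the air column further from 179.1 Hz — it was already above the reference.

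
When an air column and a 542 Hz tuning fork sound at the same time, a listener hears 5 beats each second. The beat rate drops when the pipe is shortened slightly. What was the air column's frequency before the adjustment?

|f − 542| = 5, so the air column was at either 537 Hz or 547 Hz.
A shorter pipe has a higher fundamental; the adjustment raises the air column's frequency.
The beat rate fell, so the adjustment moved the air column toward 542 Hz — it must have started below the reference.

537 Hz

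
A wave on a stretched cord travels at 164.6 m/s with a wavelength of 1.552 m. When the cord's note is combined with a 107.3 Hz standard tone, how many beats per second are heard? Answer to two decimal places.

1.24 Hz

Source frequency f = v/λ = 164.6/1.552 = 106.0567 Hz.
f_beat = |106.0567 − 107.3| = 1.24 Hz.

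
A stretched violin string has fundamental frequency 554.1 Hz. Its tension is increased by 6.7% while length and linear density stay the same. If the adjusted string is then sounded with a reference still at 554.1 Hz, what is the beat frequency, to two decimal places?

18.26 Hz

For a string, f ∝ √T, so the new frequency is 554.1·√1.067 = 572.3614 Hz.
f_beat = |572.3614 − 554.1| = 18.26 Hz.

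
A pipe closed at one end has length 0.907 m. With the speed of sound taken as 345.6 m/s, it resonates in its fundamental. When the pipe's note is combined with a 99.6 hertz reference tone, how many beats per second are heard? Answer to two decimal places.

Closed pipe (odd harmonics): f_n = n·v/(4L) = 1·345.6/(4·0.907) = 95.2591 Hz.
f_beat = |95.2591 − 99.6| = 4.34 Hz.

4.34 Hz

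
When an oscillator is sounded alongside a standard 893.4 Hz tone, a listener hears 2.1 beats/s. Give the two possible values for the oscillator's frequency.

|f − 893.4| = 2.1, so f = 893.4 ± 2.1.

891.3 Hz or 895.5 Hz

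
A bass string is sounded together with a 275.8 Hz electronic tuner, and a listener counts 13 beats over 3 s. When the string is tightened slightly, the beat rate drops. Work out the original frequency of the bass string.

Beat frequency = 13/3 = 4.3333 Hz.
|f − 275.8| = 4.3333, so the bass string was at either 271.4667 Hz or 280.1333 Hz.
Increasing tension raises a string's frequency; the adjustment raises the bass string's frequency.
The beat rate fell, so the adjustment moved the bass string toward 275.8 Hz — it must have started below the reference.

271.4667 Hz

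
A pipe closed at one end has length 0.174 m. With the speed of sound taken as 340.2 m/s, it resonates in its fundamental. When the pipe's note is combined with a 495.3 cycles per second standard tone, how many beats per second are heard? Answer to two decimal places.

Closed pipe (odd harmonics): f_n = n·v/(4L) = 1·340.2/(4·0.174) = 488.7931 Hz.
f_beat = |488.7931 − 495.3| = 6.51 Hz.

6.51 Hz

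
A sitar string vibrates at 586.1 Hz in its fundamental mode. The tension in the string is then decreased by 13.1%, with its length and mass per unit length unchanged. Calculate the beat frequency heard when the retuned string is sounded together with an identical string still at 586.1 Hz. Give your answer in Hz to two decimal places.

For a string, f ∝ √T, so the new frequency is 586.1·√0.869 = 546.3634 Hz.
f_beat = |546.3634 − 586.1| = 39.74 Hz.

39.74 Hz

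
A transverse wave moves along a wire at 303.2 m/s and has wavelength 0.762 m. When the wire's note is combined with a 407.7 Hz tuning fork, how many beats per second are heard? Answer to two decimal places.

9.80 Hz

Source frequency f = v/λ = 303.2/0.762 = 397.9003 Hz.
f_beat = |397.9003 − 407.7| = 9.80 Hz.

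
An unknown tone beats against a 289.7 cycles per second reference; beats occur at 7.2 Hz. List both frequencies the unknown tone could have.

|f − 289.7| = 7.2, so f = 289.7 ± 7.2.

282.5 Hz or 296.9 Hz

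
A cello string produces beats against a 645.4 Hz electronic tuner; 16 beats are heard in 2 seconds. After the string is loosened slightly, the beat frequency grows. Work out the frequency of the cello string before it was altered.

637.4 Hz

Beat frequency = 16/2 = 8 Hz.
|f − 645.4| = 8, so the cello string was at either 637.4 Hz or 653.4 Hz.
Reducing tension lowers a string's frequency; the adjustment lowers the cello string's frequency.
The beat rate rose, so the adjustment moved the cello string further from 645.4 Hz — it was already below the reference.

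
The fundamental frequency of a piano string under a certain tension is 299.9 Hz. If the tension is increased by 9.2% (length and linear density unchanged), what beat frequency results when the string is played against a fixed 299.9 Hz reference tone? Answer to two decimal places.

For a string, f ∝ √T, so the new frequency is 299.9·√1.092 = 313.3919 Hz.
f_beat = |313.3919 − 299.9| = 13.49 Hz.

13.49 Hz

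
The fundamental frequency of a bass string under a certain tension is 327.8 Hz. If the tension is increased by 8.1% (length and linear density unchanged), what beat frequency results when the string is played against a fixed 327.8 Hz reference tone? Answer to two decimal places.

For a string, f ∝ √T, so the new frequency is 327.8·√1.081 = 340.8174 Hz.
f_beat = |340.8174 − 327.8| = 13.02 Hz.

13.02 Hz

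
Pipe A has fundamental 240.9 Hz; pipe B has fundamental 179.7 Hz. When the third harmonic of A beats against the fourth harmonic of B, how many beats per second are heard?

3.9 Hz

Third harmonic of the first: 3·240.9 = 722.7 Hz.
Fourth harmonic of the second: 4·179.7 = 718.8 Hz.
f_beat = |722.7 − 718.8| = 3.9 Hz.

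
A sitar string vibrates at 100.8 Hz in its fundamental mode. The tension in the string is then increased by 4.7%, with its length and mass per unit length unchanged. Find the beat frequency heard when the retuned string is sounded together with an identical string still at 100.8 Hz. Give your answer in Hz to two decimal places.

For a string, f ∝ √T, so the new frequency is 100.8·√1.047 = 103.1416 Hz.
f_beat = |103.1416 − 100.8| = 2.34 Hz.

2.34 Hz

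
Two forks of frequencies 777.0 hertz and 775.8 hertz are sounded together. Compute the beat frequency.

1.2 Hz

Beats arise from superposition of two nearby frequencies; the beat rate is |f₁ − f₂|.
|777.0 − 775.8| = 1.2 Hz.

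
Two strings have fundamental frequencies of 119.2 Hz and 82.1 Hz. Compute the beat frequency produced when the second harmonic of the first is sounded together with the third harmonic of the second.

Second harmonic of the first: 2·119.2 = 238.4 Hz.
Third harmonic of the second: 3·82.1 = 246.3 Hz.
f_beat = |238.4 − 246.3| = 7.9 Hz.

7.9 Hz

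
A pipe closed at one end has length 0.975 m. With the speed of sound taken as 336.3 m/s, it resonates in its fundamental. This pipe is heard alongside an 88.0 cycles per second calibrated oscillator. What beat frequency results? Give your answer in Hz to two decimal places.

Closed pipe (odd harmonics): f_n = n·v/(4L) = 1·336.3/(4·0.975) = 86.2308 Hz.
f_beat = |86.2308 − 88.0| = 1.77 Hz.

1.77 Hz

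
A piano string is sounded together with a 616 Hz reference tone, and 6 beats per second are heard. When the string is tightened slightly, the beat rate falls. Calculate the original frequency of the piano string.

|f − 616| = 6, so the piano string was at either 610 Hz or 622 Hz.
Increasing tension raises a string's frequency; the adjustment raises the piano string's frequency.
The beat rate fell, so the adjustment moved the piano string toward 616 Hz — it must have started below the reference.

610 Hz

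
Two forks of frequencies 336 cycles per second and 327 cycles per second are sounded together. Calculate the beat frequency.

9 Hz

Beats arise from superposition of two nearby frequencies; the beat rate is |f₁ − f₂|.
|336 − 327| = 9 Hz.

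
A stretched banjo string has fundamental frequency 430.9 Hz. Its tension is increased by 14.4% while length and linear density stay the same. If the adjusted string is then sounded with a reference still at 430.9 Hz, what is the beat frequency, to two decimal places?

For a string, f ∝ √T, so the new frequency is 430.9·√1.144 = 460.8817 Hz.
f_beat = |460.8817 − 430.9| = 29.98 Hz.

29.98 Hz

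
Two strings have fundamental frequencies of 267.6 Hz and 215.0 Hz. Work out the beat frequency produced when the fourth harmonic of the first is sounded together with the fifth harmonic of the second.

Fourth harmonic of the first: 4·267.6 = 1070.4 Hz.
Fifth harmonic of the second: 5·215.0 = 1075.0 Hz.
f_beat = |1070.4 − 1075.0| = 4.6 Hz.

4.6 Hz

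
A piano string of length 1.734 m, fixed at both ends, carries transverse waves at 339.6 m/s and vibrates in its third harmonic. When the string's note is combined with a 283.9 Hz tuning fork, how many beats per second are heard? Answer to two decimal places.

For a string fixed at both ends, f_n = n·v/(2L) = 3·339.6/(2·1.734) = 293.7716 Hz.
f_beat = |293.7716 − 283.9| = 9.87 Hz.

9.87 Hz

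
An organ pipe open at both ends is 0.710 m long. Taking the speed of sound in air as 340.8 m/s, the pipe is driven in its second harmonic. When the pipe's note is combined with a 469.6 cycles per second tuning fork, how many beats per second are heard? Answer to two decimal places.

10.40 Hz

Open pipe: f_n = n·v/(2L) = 2·340.8/(2·0.710) = 480.0000 Hz.
f_beat = |480.0000 − 469.6| = 10.40 Hz.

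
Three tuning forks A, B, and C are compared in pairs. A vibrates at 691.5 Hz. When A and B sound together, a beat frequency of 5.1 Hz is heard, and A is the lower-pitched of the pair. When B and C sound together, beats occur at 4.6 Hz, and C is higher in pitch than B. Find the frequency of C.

B is above A, so f_B = 691.5 + 5.1 = 696.6 Hz.
C is above B, so f_C = 696.6 + 4.6 = 701.2 Hz.

701.2 Hz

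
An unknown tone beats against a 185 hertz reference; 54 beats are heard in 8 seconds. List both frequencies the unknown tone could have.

178.25 Hz or 191.75 Hz

Beat frequency = 54/8 = 6.75 Hz.
|f − 185| = 6.75, so f = 185 ± 6.75.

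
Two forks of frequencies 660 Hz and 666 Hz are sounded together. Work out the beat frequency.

6 Hz

f_beat = |f₁ − f₂|.
|660 − 666| = 6 Hz.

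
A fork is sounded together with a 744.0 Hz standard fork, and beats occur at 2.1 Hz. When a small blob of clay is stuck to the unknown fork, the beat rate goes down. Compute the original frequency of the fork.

|f − 744.0| = 2.1, so the fork was at either 741.9 Hz or 746.1 Hz.
Adding mass to a fork lowers its frequency; the adjustment lowers the fork's frequency.
The beat rate fell, so the adjustment moved the fork toward 744.0 Hz — it must have started above the reference.

746.1 Hz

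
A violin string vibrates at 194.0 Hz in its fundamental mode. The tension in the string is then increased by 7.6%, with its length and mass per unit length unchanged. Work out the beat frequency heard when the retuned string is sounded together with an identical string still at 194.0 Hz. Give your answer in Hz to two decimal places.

7.24 Hz

For a string, f ∝ √T, so the new frequency is 194.0·√1.076 = 201.2370 Hz.
f_beat = |201.2370 − 194.0| = 7.24 Hz.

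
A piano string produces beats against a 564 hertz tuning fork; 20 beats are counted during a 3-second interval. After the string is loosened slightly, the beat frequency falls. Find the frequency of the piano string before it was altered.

Beat frequency = 20/3 = 6.6667 Hz.
|f − 564| = 6.6667, so the piano string was at either 557.3333 Hz or 570.6667 Hz.
Reducing tension lowers a string's frequency; the adjustment lowers the piano string's frequency.
The beat rate fell, so the adjustment moved the piano string toward 564 Hz — it must have started above the reference.

570.6667 Hz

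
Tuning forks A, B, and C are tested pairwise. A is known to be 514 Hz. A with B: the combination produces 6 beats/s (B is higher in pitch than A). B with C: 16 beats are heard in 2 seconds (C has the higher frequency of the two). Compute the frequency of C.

B is above A, so f_B = 514 + 6 = 520 Hz.
B–C: Beat frequency = 16/2 = 8 Hz.
C is above B, so f_C = 520 + 8 = 528 Hz.

528 Hz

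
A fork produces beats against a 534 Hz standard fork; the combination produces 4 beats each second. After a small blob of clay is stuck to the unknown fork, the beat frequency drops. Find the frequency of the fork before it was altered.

538 Hz

|f − 534| = 4, so the fork was at either 530 Hz or 538 Hz.
Adding mass to a fork lowers its frequency; the adjustment lowers the fork's frequency.
The beat rate fell, so the adjustment moved the fork toward 534 Hz — it must have started above the reference.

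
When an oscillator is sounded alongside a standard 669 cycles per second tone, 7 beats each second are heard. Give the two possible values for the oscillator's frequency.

|f − 669| = 7, so f = 669 ± 7.

662 Hz or 676 Hz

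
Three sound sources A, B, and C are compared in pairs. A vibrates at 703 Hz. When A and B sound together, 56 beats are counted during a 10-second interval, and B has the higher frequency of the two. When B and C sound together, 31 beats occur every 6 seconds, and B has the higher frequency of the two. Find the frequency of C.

703.4333 Hz

A–B: Beat frequency = 56/10 = 5.6 Hz.
B is above A, so f_B = 703 + 5.6 = 708.6 Hz.
B–C: Beat frequency = 31/6 = 5.1667 Hz.
C is below B, so f_C = 708.6 − 5.1667 = 703.4333 Hz.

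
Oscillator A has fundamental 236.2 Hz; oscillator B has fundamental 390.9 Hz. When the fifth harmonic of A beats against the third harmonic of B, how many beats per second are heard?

8.3 Hz

Fifth harmonic of the first: 5·236.2 = 1181.0 Hz.
Third harmonic of the second: 3·390.9 = 1172.7 Hz.
f_beat = |1181.0 − 1172.7| = 8.3 Hz.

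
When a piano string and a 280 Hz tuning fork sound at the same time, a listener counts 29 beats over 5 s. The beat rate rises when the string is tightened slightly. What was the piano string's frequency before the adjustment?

Beat frequency = 29/5 = 5.8 Hz.
|f − 280| = 5.8, so the piano string was at either 274.2 Hz or 285.8 Hz.
Increasing tension raises a string's frequency; the adjustment raises the piano string's frequency.
The beat rate rose, so the adjustment moved the piano string further from 280 Hz — it was already above the reference.

285.8 Hz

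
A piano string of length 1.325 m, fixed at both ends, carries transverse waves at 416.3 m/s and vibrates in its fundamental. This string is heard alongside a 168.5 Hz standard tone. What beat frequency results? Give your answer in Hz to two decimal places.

11.41 Hz

For a string fixed at both ends, f_n = n·v/(2L) = 1·416.3/(2·1.325) = 157.0943 Hz.
f_beat = |157.0943 − 168.5| = 11.41 Hz.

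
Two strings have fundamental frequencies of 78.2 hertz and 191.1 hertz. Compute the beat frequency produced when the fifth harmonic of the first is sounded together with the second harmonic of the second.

8.8 Hz

Fifth harmonic of the first: 5·78.2 = 391.0 Hz.
Second harmonic of the second: 2·191.1 = 382.2 Hz.
f_beat = |391.0 − 382.2| = 8.8 Hz.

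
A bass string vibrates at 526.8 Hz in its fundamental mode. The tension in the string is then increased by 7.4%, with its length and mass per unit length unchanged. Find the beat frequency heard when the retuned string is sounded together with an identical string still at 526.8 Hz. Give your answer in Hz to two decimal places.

For a string, f ∝ √T, so the new frequency is 526.8·√1.074 = 545.9438 Hz.
f_beat = |545.9438 − 526.8| = 19.14 Hz.

19.14 Hz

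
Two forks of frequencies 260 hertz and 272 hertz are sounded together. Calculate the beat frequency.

The beat frequency equals the magnitude of the frequency difference.
|260 − 272| = 12 Hz.

12 Hz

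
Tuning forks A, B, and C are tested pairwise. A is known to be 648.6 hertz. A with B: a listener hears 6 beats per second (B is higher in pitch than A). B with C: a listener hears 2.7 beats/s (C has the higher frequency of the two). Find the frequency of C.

B is above A, so f_B = 648.6 + 6 = 654.6 Hz.
C is above B, so f_C = 654.6 + 2.7 = 657.3 Hz.

657.3 Hz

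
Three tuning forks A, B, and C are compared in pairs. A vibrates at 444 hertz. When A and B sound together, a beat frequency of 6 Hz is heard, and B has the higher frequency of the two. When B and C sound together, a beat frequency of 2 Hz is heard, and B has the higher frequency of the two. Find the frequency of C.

B is above A, so f_B = 444 + 6 = 450 Hz.
C is below B, so f_C = 450 − 2 = 448 Hz.

448 Hz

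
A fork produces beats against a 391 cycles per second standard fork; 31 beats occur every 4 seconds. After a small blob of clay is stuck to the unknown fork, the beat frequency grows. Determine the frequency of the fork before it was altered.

383.25 Hz

Beat frequency = 31/4 = 7.75 Hz.
|f − 391| = 7.75, so the fork was at either 383.25 Hz or 398.75 Hz.
Adding mass to a fork lowers its frequency; the adjustment lowers the fork's frequency.
The beat rate rose, so the adjustment moved the fork further from 391 Hz — it was already below the reference.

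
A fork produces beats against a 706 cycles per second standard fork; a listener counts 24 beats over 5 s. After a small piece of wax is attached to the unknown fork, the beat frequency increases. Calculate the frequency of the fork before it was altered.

701.2 Hz

Beat frequency = 24/5 = 4.8 Hz.
|f − 706| = 4.8, so the fork was at either 701.2 Hz or 710.8 Hz.
Loading a fork with wax lowers its frequency; the adjustment lowers the fork's frequency.
The beat rate rose, so the adjustment moved the fork further from 706 Hz — it was already below the reference.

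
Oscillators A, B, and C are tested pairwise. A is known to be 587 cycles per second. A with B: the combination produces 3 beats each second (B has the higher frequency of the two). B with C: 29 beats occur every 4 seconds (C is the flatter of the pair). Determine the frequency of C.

582.75 Hz

B is above A, so f_B = 587 + 3 = 590 Hz.
B–C: Beat frequency = 29/4 = 7.25 Hz.
C is below B, so f_C = 590 − 7.25 = 582.75 Hz.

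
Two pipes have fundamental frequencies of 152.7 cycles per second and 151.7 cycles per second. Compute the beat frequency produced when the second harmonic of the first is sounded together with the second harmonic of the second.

2.0 Hz

Second harmonic of the first: 2·152.7 = 305.4 Hz.
Second harmonic of the second: 2·151.7 = 303.4 Hz.
f_beat = |305.4 − 303.4| = 2.0 Hz.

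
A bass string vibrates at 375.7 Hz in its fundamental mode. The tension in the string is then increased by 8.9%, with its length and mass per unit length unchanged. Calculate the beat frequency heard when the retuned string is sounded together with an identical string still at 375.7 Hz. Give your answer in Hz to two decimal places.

For a string, f ∝ √T, so the new frequency is 375.7·√1.089 = 392.0623 Hz.
f_beat = |392.0623 − 375.7| = 16.36 Hz.

16.36 Hz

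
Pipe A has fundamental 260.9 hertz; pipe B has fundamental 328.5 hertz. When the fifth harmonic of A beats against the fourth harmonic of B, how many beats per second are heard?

Fifth harmonic of the first: 5·260.9 = 1304.5 Hz.
Fourth harmonic of the second: 4·328.5 = 1314.0 Hz.
f_beat = |1304.5 − 1314.0| = 9.5 Hz.

9.5 Hz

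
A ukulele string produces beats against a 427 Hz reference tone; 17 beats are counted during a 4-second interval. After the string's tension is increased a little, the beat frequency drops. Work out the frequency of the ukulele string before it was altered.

Beat frequency = 17/4 = 4.25 Hz.
|f − 427| = 4.25, so the ukulele string was at either 422.75 Hz or 431.25 Hz.
Higher tension means higher frequency; the adjustment raises the ukulele string's frequency.
The beat rate fell, so the adjustment moved the ukulele string toward 427 Hz — it must have started below the reference.

422.75 Hz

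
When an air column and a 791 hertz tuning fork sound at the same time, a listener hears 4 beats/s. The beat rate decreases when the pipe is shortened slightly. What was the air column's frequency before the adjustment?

|f − 791| = 4, so the air column was at either 787 Hz or 795 Hz.
A shorter pipe has a higher fundamental; the adjustment raises the air column's frequency.
The beat rate fell, so the adjustment moved the air column toward 791 Hz — it must have started below the reference.

787 Hz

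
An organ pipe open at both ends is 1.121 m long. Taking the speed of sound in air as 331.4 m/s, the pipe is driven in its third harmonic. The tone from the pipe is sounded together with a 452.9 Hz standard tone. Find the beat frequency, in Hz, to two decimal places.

Open pipe: f_n = n·v/(2L) = 3·331.4/(2·1.121) = 443.4434 Hz.
f_beat = |443.4434 − 452.9| = 9.46 Hz.

9.46 Hz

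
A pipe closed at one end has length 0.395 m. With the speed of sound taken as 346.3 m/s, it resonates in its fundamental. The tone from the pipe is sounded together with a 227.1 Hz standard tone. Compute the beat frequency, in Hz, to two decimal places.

7.92 Hz

Closed pipe (odd harmonics): f_n = n·v/(4L) = 1·346.3/(4·0.395) = 219.1772 Hz.
f_beat = |219.1772 − 227.1| = 7.92 Hz.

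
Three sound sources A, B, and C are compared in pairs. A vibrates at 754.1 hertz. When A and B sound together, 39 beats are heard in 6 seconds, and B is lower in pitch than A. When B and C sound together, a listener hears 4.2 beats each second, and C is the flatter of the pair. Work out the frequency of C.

743.4 Hz

A–B: Beat frequency = 39/6 = 6.5 Hz.
B is below A, so f_B = 754.1 − 6.5 = 747.6 Hz.
C is below B, so f_C = 747.6 − 4.2 = 743.4 Hz.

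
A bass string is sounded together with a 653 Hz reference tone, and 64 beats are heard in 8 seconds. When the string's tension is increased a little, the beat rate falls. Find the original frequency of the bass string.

645 Hz

Beat frequency = 64/8 = 8 Hz.
|f − 653| = 8, so the bass string was at either 645 Hz or 661 Hz.
Higher tension means higher frequency; the adjustment raises the bass string's frequency.
The beat rate fell, so the adjustment moved the bass string toward 653 Hz — it must have started below the reference.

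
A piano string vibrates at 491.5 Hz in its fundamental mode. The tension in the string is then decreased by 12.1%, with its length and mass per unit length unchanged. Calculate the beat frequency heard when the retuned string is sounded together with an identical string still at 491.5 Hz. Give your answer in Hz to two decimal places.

For a string, f ∝ √T, so the new frequency is 491.5·√0.879 = 460.8058 Hz.
f_beat = |460.8058 − 491.5| = 30.69 Hz.

30.69 Hz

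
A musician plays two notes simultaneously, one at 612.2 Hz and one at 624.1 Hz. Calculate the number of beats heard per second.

11.9 Hz

f_beat = |f₁ − f₂|.
|612.2 − 624.1| = 11.9 Hz.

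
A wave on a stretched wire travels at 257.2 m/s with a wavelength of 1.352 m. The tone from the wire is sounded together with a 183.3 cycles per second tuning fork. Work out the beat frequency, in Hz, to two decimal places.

Source frequency f = v/λ = 257.2/1.352 = 190.2367 Hz.
f_beat = |190.2367 − 183.3| = 6.94 Hz.

6.94 Hz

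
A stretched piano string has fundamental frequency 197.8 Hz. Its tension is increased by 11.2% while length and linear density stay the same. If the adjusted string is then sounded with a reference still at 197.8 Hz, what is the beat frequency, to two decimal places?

For a string, f ∝ √T, so the new frequency is 197.8·√1.112 = 208.5829 Hz.
f_beat = |208.5829 − 197.8| = 10.78 Hz.

10.78 Hz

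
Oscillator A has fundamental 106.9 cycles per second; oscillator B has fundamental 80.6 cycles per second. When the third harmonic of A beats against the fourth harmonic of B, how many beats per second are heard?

Third harmonic of the first: 3·106.9 = 320.7 Hz.
Fourth harmonic of the second: 4·80.6 = 322.4 Hz.
f_beat = |320.7 − 322.4| = 1.7 Hz.

1.7 Hz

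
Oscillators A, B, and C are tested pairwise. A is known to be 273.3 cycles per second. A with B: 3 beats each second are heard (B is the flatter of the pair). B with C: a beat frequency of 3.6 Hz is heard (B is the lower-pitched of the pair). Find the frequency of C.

273.9 Hz

B is below A, so f_B = 273.3 − 3 = 270.3 Hz.
C is above B, so f_C = 270.3 + 3.6 = 273.9 Hz.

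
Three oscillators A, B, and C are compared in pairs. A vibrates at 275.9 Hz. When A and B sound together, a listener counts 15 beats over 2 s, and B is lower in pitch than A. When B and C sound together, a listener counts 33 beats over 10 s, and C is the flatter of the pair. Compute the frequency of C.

265.1 Hz

A–B: Beat frequency = 15/2 = 7.5 Hz.
B is below A, so f_B = 275.9 − 7.5 = 268.4 Hz.
B–C: Beat frequency = 33/10 = 3.3 Hz.
C is below B, so f_C = 268.4 − 3.3 = 265.1 Hz.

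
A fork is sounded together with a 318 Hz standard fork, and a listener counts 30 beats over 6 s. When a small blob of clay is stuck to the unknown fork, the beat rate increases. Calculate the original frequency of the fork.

Beat frequency = 30/6 = 5 Hz.
|f − 318| = 5, so the fork was at either 313 Hz or 323 Hz.
Adding mass to a fork lowers its frequency; the adjustment lowers the fork's frequency.
The beat rate rose, so the adjustment moved the fork further from 318 Hz — it was already below the reference.

313 Hz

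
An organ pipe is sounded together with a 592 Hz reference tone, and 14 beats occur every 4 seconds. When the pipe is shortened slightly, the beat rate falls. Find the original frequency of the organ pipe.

588.5 Hz

Beat frequency = 14/4 = 3.5 Hz.
|f − 592| = 3.5, so the organ pipe was at either 588.5 Hz or 595.5 Hz.
A shorter pipe has a higher fundamental; the adjustment raises the organ pipe's frequency.
The beat rate fell, so the adjustment moved the organ pipe toward 592 Hz — it must have started below the reference.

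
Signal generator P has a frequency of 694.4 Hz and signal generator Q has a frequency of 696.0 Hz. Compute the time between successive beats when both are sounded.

0.625 s

f_beat = |694.4 − 696.0| = 1.6 Hz.
Beat period T = 1 / f_beat = 1 / 1.6 s.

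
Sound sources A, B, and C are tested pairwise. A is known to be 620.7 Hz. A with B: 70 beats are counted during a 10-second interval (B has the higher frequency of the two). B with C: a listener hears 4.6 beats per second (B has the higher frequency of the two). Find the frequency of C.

623.1 Hz

A–B: Beat frequency = 70/10 = 7 Hz.
B is above A, so f_B = 620.7 + 7 = 627.7 Hz.
C is below B, so f_C = 627.7 − 4.6 = 623.1 Hz.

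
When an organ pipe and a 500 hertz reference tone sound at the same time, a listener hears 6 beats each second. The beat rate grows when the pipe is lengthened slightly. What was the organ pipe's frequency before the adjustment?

494 Hz

|f − 500| = 6, so the organ pipe was at either 494 Hz or 506 Hz.
A longer pipe has a lower fundamental; the adjustment lowers the organ pipe's frequency.
The beat rate rose, so the adjustment moved the organ pipe further from 500 Hz — it was already below the reference.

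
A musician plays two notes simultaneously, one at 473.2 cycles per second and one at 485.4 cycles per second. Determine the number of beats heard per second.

12.2 Hz

f_beat = |f₁ − f₂|.
|473.2 − 485.4| = 12.2 Hz.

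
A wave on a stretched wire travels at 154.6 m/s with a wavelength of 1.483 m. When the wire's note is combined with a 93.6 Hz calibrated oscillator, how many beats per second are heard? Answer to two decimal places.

Source frequency f = v/λ = 154.6/1.483 = 104.2481 Hz.
f_beat = |104.2481 − 93.6| = 10.65 Hz.

10.65 Hz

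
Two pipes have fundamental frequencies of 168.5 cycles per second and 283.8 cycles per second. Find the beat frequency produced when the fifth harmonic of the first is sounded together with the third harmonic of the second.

Fifth harmonic of the first: 5·168.5 = 842.5 Hz.
Third harmonic of the second: 3·283.8 = 851.4 Hz.
f_beat = |842.5 − 851.4| = 8.9 Hz.

8.9 Hz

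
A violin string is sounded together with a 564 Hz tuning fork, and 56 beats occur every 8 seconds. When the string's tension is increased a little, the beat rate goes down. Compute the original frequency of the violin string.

Beat frequency = 56/8 = 7 Hz.
|f − 564| = 7, so the violin string was at either 557 Hz or 571 Hz.
Higher tension means higher frequency; the adjustment raises the violin string's frequency.
The beat rate fell, so the adjustment moved the violin string toward 564 Hz — it must have started below the reference.

557 Hz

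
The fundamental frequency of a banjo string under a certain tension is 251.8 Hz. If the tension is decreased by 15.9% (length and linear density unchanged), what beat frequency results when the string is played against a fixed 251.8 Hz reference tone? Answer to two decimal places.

20.88 Hz

For a string, f ∝ √T, so the new frequency is 251.8·√0.841 = 230.9158 Hz.
f_beat = |230.9158 − 251.8| = 20.88 Hz.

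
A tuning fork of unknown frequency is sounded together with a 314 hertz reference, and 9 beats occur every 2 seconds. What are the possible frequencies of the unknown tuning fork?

309.5 Hz or 318.5 Hz

Beat frequency = 9/2 = 4.5 Hz.
|f − 314| = 4.5, so f = 314 ± 4.5.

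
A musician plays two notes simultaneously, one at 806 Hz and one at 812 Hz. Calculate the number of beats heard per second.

The beat frequency equals the magnitude of the frequency difference.
|806 − 812| = 6 Hz.

6 Hz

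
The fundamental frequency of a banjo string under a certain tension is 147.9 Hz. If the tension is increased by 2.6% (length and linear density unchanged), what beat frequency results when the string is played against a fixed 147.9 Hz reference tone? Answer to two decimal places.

1.91 Hz

For a string, f ∝ √T, so the new frequency is 147.9·√1.026 = 149.8104 Hz.
f_beat = |149.8104 − 147.9| = 1.91 Hz.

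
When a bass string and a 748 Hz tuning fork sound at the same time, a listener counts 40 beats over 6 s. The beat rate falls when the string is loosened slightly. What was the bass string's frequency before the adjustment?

754.6667 Hz

Beat frequency = 40/6 = 6.6667 Hz.
|f − 748| = 6.6667, so the bass string was at either 741.3333 Hz or 754.6667 Hz.
Reducing tension lowers a string's frequency; the adjustment lowers the bass string's frequency.
The beat rate fell, so the adjustment moved the bass string toward 748 Hz — it must have started above the reference.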